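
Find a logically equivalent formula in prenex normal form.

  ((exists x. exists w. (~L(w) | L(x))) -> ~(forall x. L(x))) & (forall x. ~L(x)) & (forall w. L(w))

Eliminate → and ↔ using ¬ and ∨.
  (~(exists x. exists w. (~L(w) | L(x))) | ~(forall x. L(x))) & (forall x. ~L(x)) & (forall w. L(w))
Drive negations inward (¬∀x A ≡ ∃x ¬A, ¬∃x A ≡ ∀x ¬A, De Morgan for ∧/∨):
  ((forall x. forall w. (L(w) & ~L(x))) | (exists x. ~L(x))) & (forall x. ~L(x)) & (forall w. L(w))
Give each quantifier a distinct variable: x↦q, x↦r, w↦w1.
  ((forall x. forall w. (L(w) & ~L(x))) | (exists q. ~L(q))) & (forall r. ~L(r)) & (forall w1. L(w1))
Extract every quantifier outward, since the variables are now distinct and don't occur free across branches:
  forall x. forall w. exists q. forall r. forall w1. ((L(w) & ~L(x) | ~L(q)) & ~L(r) & L(w1))

forall x. forall w. exists q. forall r. forall w1. ((L(w) & ~L(x) | ~L(q)) & ~L(r) & L(w1))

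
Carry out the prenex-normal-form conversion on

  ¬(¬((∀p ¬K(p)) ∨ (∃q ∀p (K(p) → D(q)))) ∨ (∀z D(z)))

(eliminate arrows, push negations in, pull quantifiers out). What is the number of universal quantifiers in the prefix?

2

Eliminate → and ↔ using ¬ and ∨.
  ¬(¬((∀p ¬K(p)) ∨ (∃q ∀p (¬K(p) ∨ D(q)))) ∨ (∀z D(z)))
Push ¬ through the quantifiers and connectives to reach negation normal form:
  ((∀p ¬K(p)) ∨ (∃q ∀p (¬K(p) ∨ D(q)))) ∧ (∃z ¬D(z))
Rename bound variables to avoid capture: p↦r.
  ((∀p ¬K(p)) ∨ (∃q ∀r (¬K(r) ∨ D(q)))) ∧ (∃z ¬D(z))
Pull the quantifiers to the front (each side's bound variable is not free in the other side):
  ∀p ∃q ∀r ∃z ((¬K(p) ∨ ¬K(r) ∨ D(q)) ∧ ¬D(z))
The prefix is ∀p ∃q ∀r ∃z: 2 universal, 2 existential.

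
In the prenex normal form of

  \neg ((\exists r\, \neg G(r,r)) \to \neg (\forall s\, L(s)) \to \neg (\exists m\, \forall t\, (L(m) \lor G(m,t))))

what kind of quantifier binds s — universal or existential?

First replace A → B with ¬A ∨ B.
  \neg (\neg (\exists r\, \neg G(r,r)) \lor \neg \neg (\forall s\, L(s)) \lor \neg (\exists m\, \forall t\, (L(m) \lor G(m,t))))
Move each ¬ inward, flipping quantifiers it crosses:
  (\exists r\, \neg G(r,r)) \land (\exists s\, \neg L(s)) \land (\exists m\, \forall t\, (L(m) \lor G(m,t)))
All bound variables are already distinct, so no renaming is needed.
Finally move all quantifiers to the prefix:
  \exists r\, \exists s\, \exists m\, \forall t\, (\neg G(r,r) \land \neg L(s) \land (L(m) \lor G(m,t)))
The quantifier \forall s sits under an odd number of negations (counting the antecedent side of each →), so it flips to \exists s.

existential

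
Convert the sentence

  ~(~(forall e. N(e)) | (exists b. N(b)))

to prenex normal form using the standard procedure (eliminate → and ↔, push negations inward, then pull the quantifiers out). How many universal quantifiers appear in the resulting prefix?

Push ¬ through the quantifiers and connectives to reach negation normal form:
  (forall e. N(e)) & (forall b. ~N(b))
All bound variables are already distinct, so no renaming is needed.
Finally move all quantifiers to the prefix:
  forall e. forall b. (N(e) & ~N(b))
The prefix is forall e forall b: 2 universal, 0 existential.

2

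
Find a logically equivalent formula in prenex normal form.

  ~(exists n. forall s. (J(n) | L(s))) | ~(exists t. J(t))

Move each ¬ inward, flipping quantifiers it crosses:
  (forall n. exists s. (~J(n) & ~L(s))) | (forall t. ~J(t))
All bound variables are already distinct, so no renaming is needed.
Finally move all quantifiers to the prefix:
  forall n. exists s. forall t. (~J(n) & ~L(s) | ~J(t))

forall n. exists s. forall t. (~J(n) & ~L(s) | ~J(t))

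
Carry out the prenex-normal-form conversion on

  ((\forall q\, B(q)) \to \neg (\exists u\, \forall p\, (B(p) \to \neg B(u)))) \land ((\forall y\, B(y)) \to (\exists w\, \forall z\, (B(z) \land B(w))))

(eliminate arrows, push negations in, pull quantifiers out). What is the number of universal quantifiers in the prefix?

Eliminate → and ↔ using ¬ and ∨.
  (\neg (\forall q\, B(q)) \lor \neg (\exists u\, \forall p\, (\neg B(p) \lor \neg B(u)))) \land (\neg (\forall y\, B(y)) \lor (\exists w\, \forall z\, (B(z) \land B(w))))
Push ¬ through the quantifiers and connectives to reach negation normal form:
  ((\exists q\, \neg B(q)) \lor (\forall u\, \exists p\, (B(p) \land B(u)))) \land ((\exists y\, \neg B(y)) \lor (\exists w\, \forall z\, (B(z) \land B(w))))
All bound variables are already distinct, so no renaming is needed.
Finally move all quantifiers to the prefix:
  \exists q\, \forall u\, \exists p\, \exists y\, \exists w\, \forall z\, ((\neg B(q) \lor B(p) \land B(u)) \land (\neg B(y) \lor B(z) \land B(w)))
The prefix is \exists q \forall u \exists p \exists y \exists w \forall z: 2 universal, 4 existential.

2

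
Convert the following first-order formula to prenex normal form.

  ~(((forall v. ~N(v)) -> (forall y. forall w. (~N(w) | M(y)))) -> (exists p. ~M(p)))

First replace A → B with ¬A ∨ B.
  ~(~(~(forall v. ~N(v)) | (forall y. forall w. (~N(w) | M(y)))) | (exists p. ~M(p)))
Move each ¬ inward, flipping quantifiers it crosses:
  ((exists v. N(v)) | (forall y. forall w. (~N(w) | M(y)))) & (forall p. M(p))
All bound variables are already distinct, so no renaming is needed.
Finally move all quantifiers to the prefix:
  exists v. forall y. forall w. forall p. ((N(v) | ~N(w) | M(y)) & M(p))

exists v. forall y. forall w. forall p. ((N(v) | ~N(w) | M(y)) & M(p))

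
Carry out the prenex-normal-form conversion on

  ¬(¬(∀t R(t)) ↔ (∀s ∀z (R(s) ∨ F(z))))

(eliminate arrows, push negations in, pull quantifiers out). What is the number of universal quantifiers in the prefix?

3

Rewrite implications/biconditionals: A → B as ¬A ∨ B; A ↔ B as (¬A ∨ B) ∧ (¬B ∨ A).
  ¬((¬¬(∀t R(t)) ∨ (∀s ∀z (R(s) ∨ F(z)))) ∧ (¬(∀s ∀z (R(s) ∨ F(z))) ∨ ¬(∀t R(t))))
Push ¬ through the quantifiers and connectives to reach negation normal form:
  (∃t ¬R(t)) ∧ (∃s ∃z (¬R(s) ∧ ¬F(z))) ∨ (∀s ∀z (R(s) ∨ F(z))) ∧ (∀t R(t))
Rename bound variables to avoid capture: s↦x, z↦b, t↦y1.
  (∃t ¬R(t)) ∧ (∃s ∃z (¬R(s) ∧ ¬F(z))) ∨ (∀x ∀b (R(x) ∨ F(b))) ∧ (∀y1 R(y1))
Extract every quantifier outward, since the variables are now distinct and don't occur free across branches:
  ∃t ∃s ∃z ∀x ∀b ∀y1 (¬R(t) ∧ ¬R(s) ∧ ¬F(z) ∨ (R(x) ∨ F(b)) ∧ R(y1))
The prefix is ∃t ∃s ∃z ∀x ∀b ∀y1: 3 universal, 3 existential.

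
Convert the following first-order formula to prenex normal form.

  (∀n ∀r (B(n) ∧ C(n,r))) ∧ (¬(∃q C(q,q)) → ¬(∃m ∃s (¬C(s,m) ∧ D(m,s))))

∀n ∀r ∃q ∀m ∀s (B(n) ∧ C(n,r) ∧ (C(q,q) ∨ C(s,m) ∨ ¬D(m,s)))

Eliminate → and ↔ using ¬ and ∨.
  (∀n ∀r (B(n) ∧ C(n,r))) ∧ (¬¬(∃q C(q,q)) ∨ ¬(∃m ∃s (¬C(s,m) ∧ D(m,s))))
Move each ¬ inward, flipping quantifiers it crosses:
  (∀n ∀r (B(n) ∧ C(n,r))) ∧ ((∃q C(q,q)) ∨ (∀m ∀s (C(s,m) ∨ ¬D(m,s))))
Extract every quantifier outward, since the variables are now distinct and don't occur free across branches:
  ∀n ∀r ∃q ∀m ∀s (B(n) ∧ C(n,r) ∧ (C(q,q) ∨ C(s,m) ∨ ¬D(m,s)))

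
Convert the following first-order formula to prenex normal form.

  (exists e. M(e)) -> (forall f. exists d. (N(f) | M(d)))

forall e. forall f. exists d. (~M(e) | N(f) | M(d))

Eliminate → and ↔ using ¬ and ∨.
  ~(exists e. M(e)) | (forall f. exists d. (N(f) | M(d)))
Push ¬ through the quantifiers and connectives to reach negation normal form:
  (forall e. ~M(e)) | (forall f. exists d. (N(f) | M(d)))
All bound variables are already distinct, so no renaming is needed.
Finally move all quantifiers to the prefix:
  forall e. forall f. exists d. (~M(e) | N(f) | M(d))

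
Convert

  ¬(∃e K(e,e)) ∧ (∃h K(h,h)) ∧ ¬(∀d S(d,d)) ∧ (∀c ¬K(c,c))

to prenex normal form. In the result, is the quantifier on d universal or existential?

existential

Move each ¬ inward, flipping quantifiers it crosses:
  (∀e ¬K(e,e)) ∧ (∃h K(h,h)) ∧ (∃d ¬S(d,d)) ∧ (∀c ¬K(c,c))
All bound variables are already distinct, so no renaming is needed.
Pull the quantifiers to the front (each side's bound variable is not free in the other side):
  ∀e ∃h ∃d ∀c (¬K(e,e) ∧ K(h,h) ∧ ¬S(d,d) ∧ ¬K(c,c))
The quantifier ∀d sits under an odd number of negations, so it flips to ∃d.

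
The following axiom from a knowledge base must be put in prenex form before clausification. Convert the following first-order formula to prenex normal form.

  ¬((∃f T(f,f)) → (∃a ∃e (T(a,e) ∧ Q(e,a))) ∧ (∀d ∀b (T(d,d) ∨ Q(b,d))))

First replace A → B with ¬A ∨ B.
  ¬(¬(∃f T(f,f)) ∨ (∃a ∃e (T(a,e) ∧ Q(e,a))) ∧ (∀d ∀b (T(d,d) ∨ Q(b,d))))
Push ¬ through the quantifiers and connectives to reach negation normal form:
  (∃f T(f,f)) ∧ ((∀a ∀e (¬T(a,e) ∨ ¬Q(e,a))) ∨ (∃d ∃b (¬T(d,d) ∧ ¬Q(b,d))))
Pull the quantifiers to the front (each side's bound variable is not free in the other side):
  ∃f ∀a ∀e ∃d ∃b (T(f,f) ∧ (¬T(a,e) ∨ ¬Q(e,a) ∨ ¬T(d,d) ∧ ¬Q(b,d)))

∃f ∀a ∀e ∃d ∃b (T(f,f) ∧ (¬T(a,e) ∨ ¬Q(e,a) ∨ ¬T(d,d) ∧ ¬Q(b,d)))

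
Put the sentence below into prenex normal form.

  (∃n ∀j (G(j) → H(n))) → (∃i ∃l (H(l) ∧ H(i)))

∀n ∃j ∃i ∃l (G(j) ∧ ¬H(n) ∨ H(l) ∧ H(i))

Eliminate → and ↔ using ¬ and ∨.
  ¬(∃n ∀j (¬G(j) ∨ H(n))) ∨ (∃i ∃l (H(l) ∧ H(i)))
Drive negations inward (¬∀x A ≡ ∃x ¬A, ¬∃x A ≡ ∀x ¬A, De Morgan for ∧/∨):
  (∀n ∃j (G(j) ∧ ¬H(n))) ∨ (∃i ∃l (H(l) ∧ H(i)))
All bound variables are already distinct, so no renaming is needed.
Extract every quantifier outward, since the variables are now distinct and don't occur free across branches:
  ∀n ∃j ∃i ∃l (G(j) ∧ ¬H(n) ∨ H(l) ∧ H(i))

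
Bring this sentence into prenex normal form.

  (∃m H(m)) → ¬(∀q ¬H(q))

∀m ∃q (¬H(m) ∨ H(q))

First replace A → B with ¬A ∨ B.
  ¬(∃m H(m)) ∨ ¬(∀q ¬H(q))
Drive negations inward (¬∀x A ≡ ∃x ¬A, ¬∃x A ≡ ∀x ¬A, De Morgan for ∧/∨):
  (∀m ¬H(m)) ∨ (∃q H(q))
All bound variables are already distinct, so no renaming is needed.
Pull the quantifiers to the front (each side's bound variable is not free in the other side):
  ∀m ∃q (¬H(m) ∨ H(q))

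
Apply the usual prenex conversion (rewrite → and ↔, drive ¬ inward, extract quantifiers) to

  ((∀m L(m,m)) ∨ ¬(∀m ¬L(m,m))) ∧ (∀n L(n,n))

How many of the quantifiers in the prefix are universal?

2

Drive negations inward (¬∀x A ≡ ∃x ¬A, ¬∃x A ≡ ∀x ¬A, De Morgan for ∧/∨):
  ((∀m L(m,m)) ∨ (∃m L(m,m))) ∧ (∀n L(n,n))
Give each quantifier a distinct variable: m↦u1.
  ((∀m L(m,m)) ∨ (∃u1 L(u1,u1))) ∧ (∀n L(n,n))
Pull the quantifiers to the front (each side's bound variable is not free in the other side):
  ∀m ∃u1 ∀n ((L(m,m) ∨ L(u1,u1)) ∧ L(n,n))
The prefix is ∀m ∃u1 ∀n: 2 universal, 1 existential.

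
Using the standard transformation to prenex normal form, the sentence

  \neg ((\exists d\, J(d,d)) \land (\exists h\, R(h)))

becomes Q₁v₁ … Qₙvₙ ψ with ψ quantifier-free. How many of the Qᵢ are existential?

0

Push ¬ through the quantifiers and connectives to reach negation normal form:
  (\forall d\, \neg J(d,d)) \lor (\forall h\, \neg R(h))
All bound variables are already distinct, so no renaming is needed.
Finally move all quantifiers to the prefix:
  \forall d\, \forall h\, (\neg J(d,d) \lor \neg R(h))
The prefix is \forall d \forall h: 2 universal, 0 existential.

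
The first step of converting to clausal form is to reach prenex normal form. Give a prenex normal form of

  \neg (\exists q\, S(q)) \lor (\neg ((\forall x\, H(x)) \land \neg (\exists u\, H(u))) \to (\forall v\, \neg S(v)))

First replace A → B with ¬A ∨ B.
  \neg (\exists q\, S(q)) \lor \neg \neg ((\forall x\, H(x)) \land \neg (\exists u\, H(u))) \lor (\forall v\, \neg S(v))
Move each ¬ inward, flipping quantifiers it crosses:
  (\forall q\, \neg S(q)) \lor (\forall x\, H(x)) \land (\forall u\, \neg H(u)) \lor (\forall v\, \neg S(v))
All bound variables are already distinct, so no renaming is needed.
Extract every quantifier outward, since the variables are now distinct and don't occur free across branches:
  \forall q\, \forall x\, \forall u\, \forall v\, (\neg S(q) \lor H(x) \land \neg H(u) \lor \neg S(v))

\forall q\, \forall x\, \forall u\, \forall v\, (\neg S(q) \lor H(x) \land \neg H(u) \lor \neg S(v))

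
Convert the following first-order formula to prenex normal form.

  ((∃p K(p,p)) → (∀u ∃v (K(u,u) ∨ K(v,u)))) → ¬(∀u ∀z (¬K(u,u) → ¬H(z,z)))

Eliminate → and ↔ using ¬ and ∨.
  ¬(¬(∃p K(p,p)) ∨ (∀u ∃v (K(u,u) ∨ K(v,u)))) ∨ ¬(∀u ∀z (¬¬K(u,u) ∨ ¬H(z,z)))
Move each ¬ inward, flipping quantifiers it crosses:
  (∃p K(p,p)) ∧ (∃u ∀v (¬K(u,u) ∧ ¬K(v,u))) ∨ (∃u ∃z (¬K(u,u) ∧ H(z,z)))
Rename bound variables to avoid capture: u↦q.
  (∃p K(p,p)) ∧ (∃u ∀v (¬K(u,u) ∧ ¬K(v,u))) ∨ (∃q ∃z (¬K(q,q) ∧ H(z,z)))
Finally move all quantifiers to the prefix:
  ∃p ∃u ∀v ∃q ∃z (K(p,p) ∧ ¬K(u,u) ∧ ¬K(v,u) ∨ ¬K(q,q) ∧ H(z,z))

∃p ∃u ∀v ∃q ∃z (K(p,p) ∧ ¬K(u,u) ∧ ¬K(v,u) ∨ ¬K(q,q) ∧ H(z,z))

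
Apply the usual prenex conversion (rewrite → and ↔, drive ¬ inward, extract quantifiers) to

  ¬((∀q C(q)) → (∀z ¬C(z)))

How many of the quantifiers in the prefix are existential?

Rewrite implications/biconditionals: A → B as ¬A ∨ B.
  ¬(¬(∀q C(q)) ∨ (∀z ¬C(z)))
Move each ¬ inward, flipping quantifiers it crosses:
  (∀q C(q)) ∧ (∃z C(z))
All bound variables are already distinct, so no renaming is needed.
Finally move all quantifiers to the prefix:
  ∀q ∃z (C(q) ∧ C(z))
The prefix is ∀q ∃z: 1 universal, 1 existential.

1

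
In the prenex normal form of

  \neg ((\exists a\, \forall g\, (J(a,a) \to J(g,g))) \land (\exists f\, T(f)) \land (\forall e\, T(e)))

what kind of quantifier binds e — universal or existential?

Eliminate → and ↔ using ¬ and ∨.
  \neg ((\exists a\, \forall g\, (\neg J(a,a) \lor J(g,g))) \land (\exists f\, T(f)) \land (\forall e\, T(e)))
Drive negations inward (¬∀x A ≡ ∃x ¬A, ¬∃x A ≡ ∀x ¬A, De Morgan for ∧/∨):
  (\forall a\, \exists g\, (J(a,a) \land \neg J(g,g))) \lor (\forall f\, \neg T(f)) \lor (\exists e\, \neg T(e))
All bound variables are already distinct, so no renaming is needed.
Finally move all quantifiers to the prefix:
  \forall a\, \exists g\, \forall f\, \exists e\, (J(a,a) \land \neg J(g,g) \lor \neg T(f) \lor \neg T(e))
The quantifier \forall e sits under an odd number of negations (counting the antecedent side of each →), so it flips to \exists e.

existential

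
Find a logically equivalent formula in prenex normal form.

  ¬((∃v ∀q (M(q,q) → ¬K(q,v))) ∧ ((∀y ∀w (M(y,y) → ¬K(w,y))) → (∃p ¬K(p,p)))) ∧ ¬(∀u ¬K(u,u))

∀v ∃q ∀y ∀w ∀p ∃u ((M(q,q) ∧ K(q,v) ∨ (¬M(y,y) ∨ ¬K(w,y)) ∧ K(p,p)) ∧ K(u,u))

First replace A → B with ¬A ∨ B.
  ¬((∃v ∀q (¬M(q,q) ∨ ¬K(q,v))) ∧ (¬(∀y ∀w (¬M(y,y) ∨ ¬K(w,y))) ∨ (∃p ¬K(p,p)))) ∧ ¬(∀u ¬K(u,u))
Move each ¬ inward, flipping quantifiers it crosses:
  ((∀v ∃q (M(q,q) ∧ K(q,v))) ∨ (∀y ∀w (¬M(y,y) ∨ ¬K(w,y))) ∧ (∀p K(p,p))) ∧ (∃u K(u,u))
All bound variables are already distinct, so no renaming is needed.
Finally move all quantifiers to the prefix:
  ∀v ∃q ∀y ∀w ∀p ∃u ((M(q,q) ∧ K(q,v) ∨ (¬M(y,y) ∨ ¬K(w,y)) ∧ K(p,p)) ∧ K(u,u))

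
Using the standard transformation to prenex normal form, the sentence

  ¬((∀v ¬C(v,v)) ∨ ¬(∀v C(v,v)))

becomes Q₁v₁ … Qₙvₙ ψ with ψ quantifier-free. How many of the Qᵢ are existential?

Push ¬ through the quantifiers and connectives to reach negation normal form:
  (∃v C(v,v)) ∧ (∀v C(v,v))
Give each quantifier a distinct variable: v↦z.
  (∃v C(v,v)) ∧ (∀z C(z,z))
Pull the quantifiers to the front (each side's bound variable is not free in the other side):
  ∃v ∀z (C(v,v) ∧ C(z,z))
The prefix is ∃v ∀z: 1 universal, 1 existential.

1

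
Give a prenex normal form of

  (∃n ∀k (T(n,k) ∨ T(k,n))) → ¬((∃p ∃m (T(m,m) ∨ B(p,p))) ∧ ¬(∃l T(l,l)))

∀n ∃k ∀p ∀m ∃l (¬T(n,k) ∧ ¬T(k,n) ∨ ¬T(m,m) ∧ ¬B(p,p) ∨ T(l,l))

Eliminate → and ↔ using ¬ and ∨.
  ¬(∃n ∀k (T(n,k) ∨ T(k,n))) ∨ ¬((∃p ∃m (T(m,m) ∨ B(p,p))) ∧ ¬(∃l T(l,l)))
Drive negations inward (¬∀x A ≡ ∃x ¬A, ¬∃x A ≡ ∀x ¬A, De Morgan for ∧/∨):
  (∀n ∃k (¬T(n,k) ∧ ¬T(k,n))) ∨ (∀p ∀m (¬T(m,m) ∧ ¬B(p,p))) ∨ (∃l T(l,l))
Pull the quantifiers to the front (each side's bound variable is not free in the other side):
  ∀n ∃k ∀p ∀m ∃l (¬T(n,k) ∧ ¬T(k,n) ∨ ¬T(m,m) ∧ ¬B(p,p) ∨ T(l,l))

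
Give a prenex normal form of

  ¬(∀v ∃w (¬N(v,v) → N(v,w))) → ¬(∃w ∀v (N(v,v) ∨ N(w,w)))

Eliminate → and ↔ using ¬ and ∨.
  ¬¬(∀v ∃w (¬¬N(v,v) ∨ N(v,w))) ∨ ¬(∃w ∀v (N(v,v) ∨ N(w,w)))
Move each ¬ inward, flipping quantifiers it crosses:
  (∀v ∃w (N(v,v) ∨ N(v,w))) ∨ (∀w ∃v (¬N(v,v) ∧ ¬N(w,w)))
Give each quantifier a distinct variable: w↦z1, v↦x1.
  (∀v ∃w (N(v,v) ∨ N(v,w))) ∨ (∀z1 ∃x1 (¬N(x1,x1) ∧ ¬N(z1,z1)))
Pull the quantifiers to the front (each side's bound variable is not free in the other side):
  ∀v ∃w ∀z1 ∃x1 (N(v,v) ∨ N(v,w) ∨ ¬N(x1,x1) ∧ ¬N(z1,z1))

∀v ∃w ∀z1 ∃x1 (N(v,v) ∨ N(v,w) ∨ ¬N(x1,x1) ∧ ¬N(z1,z1))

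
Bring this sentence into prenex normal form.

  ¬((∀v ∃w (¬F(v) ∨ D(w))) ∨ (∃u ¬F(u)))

∃v ∀w ∀u (F(v) ∧ ¬D(w) ∧ F(u))

Drive negations inward (¬∀x A ≡ ∃x ¬A, ¬∃x A ≡ ∀x ¬A, De Morgan for ∧/∨):
  (∃v ∀w (F(v) ∧ ¬D(w))) ∧ (∀u F(u))
Finally move all quantifiers to the prefix:
  ∃v ∀w ∀u (F(v) ∧ ¬D(w) ∧ F(u))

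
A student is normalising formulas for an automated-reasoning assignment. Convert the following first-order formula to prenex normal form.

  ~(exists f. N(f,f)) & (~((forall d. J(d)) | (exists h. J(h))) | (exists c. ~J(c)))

Move each ¬ inward, flipping quantifiers it crosses:
  (forall f. ~N(f,f)) & ((exists d. ~J(d)) & (forall h. ~J(h)) | (exists c. ~J(c)))
Finally move all quantifiers to the prefix:
  forall f. exists d. forall h. exists c. (~N(f,f) & (~J(d) & ~J(h) | ~J(c)))

forall f. exists d. forall h. exists c. (~N(f,f) & (~J(d) & ~J(h) | ~J(c)))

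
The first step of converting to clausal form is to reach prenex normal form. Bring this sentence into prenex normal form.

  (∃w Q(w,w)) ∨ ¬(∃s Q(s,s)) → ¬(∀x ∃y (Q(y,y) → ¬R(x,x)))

∀w ∃s ∃x ∀y (¬Q(w,w) ∧ Q(s,s) ∨ Q(y,y) ∧ R(x,x))

Eliminate → and ↔ using ¬ and ∨.
  ¬((∃w Q(w,w)) ∨ ¬(∃s Q(s,s))) ∨ ¬(∀x ∃y (¬Q(y,y) ∨ ¬R(x,x)))
Move each ¬ inward, flipping quantifiers it crosses:
  (∀w ¬Q(w,w)) ∧ (∃s Q(s,s)) ∨ (∃x ∀y (Q(y,y) ∧ R(x,x)))
Pull the quantifiers to the front (each side's bound variable is not free in the other side):
  ∀w ∃s ∃x ∀y (¬Q(w,w) ∧ Q(s,s) ∨ Q(y,y) ∧ R(x,x))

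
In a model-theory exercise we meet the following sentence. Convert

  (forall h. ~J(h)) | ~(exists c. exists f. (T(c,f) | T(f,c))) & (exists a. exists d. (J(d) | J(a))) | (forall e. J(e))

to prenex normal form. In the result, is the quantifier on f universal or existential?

Push ¬ through the quantifiers and connectives to reach negation normal form:
  (forall h. ~J(h)) | (forall c. forall f. (~T(c,f) & ~T(f,c))) & (exists a. exists d. (J(d) | J(a))) | (forall e. J(e))
All bound variables are already distinct, so no renaming is needed.
Extract every quantifier outward, since the variables are now distinct and don't occur free across branches:
  forall h. forall c. forall f. exists a. exists d. forall e. (~J(h) | ~T(c,f) & ~T(f,c) & (J(d) | J(a)) | J(e))
The quantifier exists f sits under an odd number of negations, so it flips to forall f.

universal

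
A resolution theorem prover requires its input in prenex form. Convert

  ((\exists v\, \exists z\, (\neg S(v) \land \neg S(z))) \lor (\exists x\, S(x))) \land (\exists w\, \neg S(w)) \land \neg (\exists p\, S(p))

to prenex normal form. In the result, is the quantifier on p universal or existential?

universal

Drive negations inward (¬∀x A ≡ ∃x ¬A, ¬∃x A ≡ ∀x ¬A, De Morgan for ∧/∨):
  ((\exists v\, \exists z\, (\neg S(v) \land \neg S(z))) \lor (\exists x\, S(x))) \land (\exists w\, \neg S(w)) \land (\forall p\, \neg S(p))
All bound variables are already distinct, so no renaming is needed.
Pull the quantifiers to the front (each side's bound variable is not free in the other side):
  \exists v\, \exists z\, \exists x\, \exists w\, \forall p\, ((\neg S(v) \land \neg S(z) \lor S(x)) \land \neg S(w) \land \neg S(p))
The quantifier \exists p sits under an odd number of negations, so it flips to \forall p.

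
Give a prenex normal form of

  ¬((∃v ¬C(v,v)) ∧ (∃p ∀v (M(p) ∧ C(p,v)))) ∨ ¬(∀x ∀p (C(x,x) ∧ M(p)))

Drive negations inward (¬∀x A ≡ ∃x ¬A, ¬∃x A ≡ ∀x ¬A, De Morgan for ∧/∨):
  (∀v C(v,v)) ∨ (∀p ∃v (¬M(p) ∨ ¬C(p,v))) ∨ (∃x ∃p (¬C(x,x) ∨ ¬M(p)))
Standardize variables apart so no two quantifiers bind the same name: v↦x1, p↦r.
  (∀v C(v,v)) ∨ (∀p ∃x1 (¬M(p) ∨ ¬C(p,x1))) ∨ (∃x ∃r (¬C(x,x) ∨ ¬M(r)))
Finally move all quantifiers to the prefix:
  ∀v ∀p ∃x1 ∃x ∃r (C(v,v) ∨ ¬M(p) ∨ ¬C(p,x1) ∨ ¬C(x,x) ∨ ¬M(r))

∀v ∀p ∃x1 ∃x ∃r (C(v,v) ∨ ¬M(p) ∨ ¬C(p,x1) ∨ ¬C(x,x) ∨ ¬M(r))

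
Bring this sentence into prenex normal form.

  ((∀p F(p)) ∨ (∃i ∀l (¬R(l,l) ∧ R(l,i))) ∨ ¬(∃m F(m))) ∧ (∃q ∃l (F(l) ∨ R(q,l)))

∀p ∃i ∀l ∀m ∃q ∃v1 ((F(p) ∨ ¬R(l,l) ∧ R(l,i) ∨ ¬F(m)) ∧ (F(v1) ∨ R(q,v1)))

Push ¬ through the quantifiers and connectives to reach negation normal form:
  ((∀p F(p)) ∨ (∃i ∀l (¬R(l,l) ∧ R(l,i))) ∨ (∀m ¬F(m))) ∧ (∃q ∃l (F(l) ∨ R(q,l)))
Give each quantifier a distinct variable: l↦v1.
  ((∀p F(p)) ∨ (∃i ∀l (¬R(l,l) ∧ R(l,i))) ∨ (∀m ¬F(m))) ∧ (∃q ∃v1 (F(v1) ∨ R(q,v1)))
Pull the quantifiers to the front (each side's bound variable is not free in the other side):
  ∀p ∃i ∀l ∀m ∃q ∃v1 ((F(p) ∨ ¬R(l,l) ∧ R(l,i) ∨ ¬F(m)) ∧ (F(v1) ∨ R(q,v1)))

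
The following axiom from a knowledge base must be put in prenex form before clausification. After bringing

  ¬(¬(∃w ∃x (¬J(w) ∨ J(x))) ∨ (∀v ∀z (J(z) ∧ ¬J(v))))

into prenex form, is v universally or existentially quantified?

Push ¬ through the quantifiers and connectives to reach negation normal form:
  (∃w ∃x (¬J(w) ∨ J(x))) ∧ (∃v ∃z (¬J(z) ∨ J(v)))
All bound variables are already distinct, so no renaming is needed.
Pull the quantifiers to the front (each side's bound variable is not free in the other side):
  ∃w ∃x ∃v ∃z ((¬J(w) ∨ J(x)) ∧ (¬J(z) ∨ J(v)))
The quantifier ∀v sits under an odd number of negations, so it flips to ∃v.

existential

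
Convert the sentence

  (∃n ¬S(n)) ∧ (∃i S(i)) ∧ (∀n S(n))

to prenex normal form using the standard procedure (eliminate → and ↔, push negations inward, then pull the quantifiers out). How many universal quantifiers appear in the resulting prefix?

1

Standardize variables apart so no two quantifiers bind the same name: n↦z1.
  (∃n ¬S(n)) ∧ (∃i S(i)) ∧ (∀z1 S(z1))
Pull the quantifiers to the front (each side's bound variable is not free in the other side):
  ∃n ∃i ∀z1 (¬S(n) ∧ S(i) ∧ S(z1))
The prefix is ∃n ∃i ∀z1: 1 universal, 2 existential.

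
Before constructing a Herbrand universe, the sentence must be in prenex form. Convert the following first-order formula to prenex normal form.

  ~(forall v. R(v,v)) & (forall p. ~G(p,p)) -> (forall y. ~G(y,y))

forall v. exists p. forall y. (R(v,v) | G(p,p) | ~G(y,y))

Rewrite implications/biconditionals: A → B as ¬A ∨ B.
  ~(~(forall v. R(v,v)) & (forall p. ~G(p,p))) | (forall y. ~G(y,y))
Drive negations inward (¬∀x A ≡ ∃x ¬A, ¬∃x A ≡ ∀x ¬A, De Morgan for ∧/∨):
  (forall v. R(v,v)) | (exists p. G(p,p)) | (forall y. ~G(y,y))
Extract every quantifier outward, since the variables are now distinct and don't occur free across branches:
  forall v. exists p. forall y. (R(v,v) | G(p,p) | ~G(y,y))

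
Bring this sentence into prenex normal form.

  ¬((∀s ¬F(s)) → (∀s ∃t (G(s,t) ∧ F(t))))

∀s ∃a ∀t (¬F(s) ∧ (¬G(a,t) ∨ ¬F(t)))

Eliminate → and ↔ using ¬ and ∨.
  ¬(¬(∀s ¬F(s)) ∨ (∀s ∃t (G(s,t) ∧ F(t))))
Drive negations inward (¬∀x A ≡ ∃x ¬A, ¬∃x A ≡ ∀x ¬A, De Morgan for ∧/∨):
  (∀s ¬F(s)) ∧ (∃s ∀t (¬G(s,t) ∨ ¬F(t)))
Rename bound variables to avoid capture: s↦a.
  (∀s ¬F(s)) ∧ (∃a ∀t (¬G(a,t) ∨ ¬F(t)))
Finally move all quantifiers to the prefix:
  ∀s ∃a ∀t (¬F(s) ∧ (¬G(a,t) ∨ ¬F(t)))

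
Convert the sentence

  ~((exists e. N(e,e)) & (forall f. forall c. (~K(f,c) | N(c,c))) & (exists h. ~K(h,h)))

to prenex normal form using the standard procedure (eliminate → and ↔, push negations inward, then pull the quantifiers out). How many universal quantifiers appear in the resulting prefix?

2

Drive negations inward (¬∀x A ≡ ∃x ¬A, ¬∃x A ≡ ∀x ¬A, De Morgan for ∧/∨):
  (forall e. ~N(e,e)) | (exists f. exists c. (K(f,c) & ~N(c,c))) | (forall h. K(h,h))
All bound variables are already distinct, so no renaming is needed.
Finally move all quantifiers to the prefix:
  forall e. exists f. exists c. forall h. (~N(e,e) | K(f,c) & ~N(c,c) | K(h,h))
The prefix is forall e exists f exists c forall h: 2 universal, 2 existential.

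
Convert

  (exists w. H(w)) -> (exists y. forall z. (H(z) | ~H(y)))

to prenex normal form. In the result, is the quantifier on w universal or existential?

Eliminate → and ↔ using ¬ and ∨.
  ~(exists w. H(w)) | (exists y. forall z. (H(z) | ~H(y)))
Drive negations inward (¬∀x A ≡ ∃x ¬A, ¬∃x A ≡ ∀x ¬A, De Morgan for ∧/∨):
  (forall w. ~H(w)) | (exists y. forall z. (H(z) | ~H(y)))
All bound variables are already distinct, so no renaming is needed.
Pull the quantifiers to the front (each side's bound variable is not free in the other side):
  forall w. exists y. forall z. (~H(w) | H(z) | ~H(y))
The quantifier exists w sits under an odd number of negations (counting the antecedent side of each →), so it flips to forall w.

universal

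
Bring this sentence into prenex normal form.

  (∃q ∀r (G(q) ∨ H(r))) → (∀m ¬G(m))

Eliminate → and ↔ using ¬ and ∨.
  ¬(∃q ∀r (G(q) ∨ H(r))) ∨ (∀m ¬G(m))
Drive negations inward (¬∀x A ≡ ∃x ¬A, ¬∃x A ≡ ∀x ¬A, De Morgan for ∧/∨):
  (∀q ∃r (¬G(q) ∧ ¬H(r))) ∨ (∀m ¬G(m))
Finally move all quantifiers to the prefix:
  ∀q ∃r ∀m (¬G(q) ∧ ¬H(r) ∨ ¬G(m))

∀q ∃r ∀m (¬G(q) ∧ ¬H(r) ∨ ¬G(m))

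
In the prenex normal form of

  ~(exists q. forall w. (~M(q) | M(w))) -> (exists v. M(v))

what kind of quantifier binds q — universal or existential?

existential

Eliminate → and ↔ using ¬ and ∨.
  ~~(exists q. forall w. (~M(q) | M(w))) | (exists v. M(v))
Push ¬ through the quantifiers and connectives to reach negation normal form:
  (exists q. forall w. (~M(q) | M(w))) | (exists v. M(v))
All bound variables are already distinct, so no renaming is needed.
Pull the quantifiers to the front (each side's bound variable is not free in the other side):
  exists q. forall w. exists v. (~M(q) | M(w) | M(v))
The quantifier exists q sits under an even number of negations (counting the antecedent side of each →), so it remains existential.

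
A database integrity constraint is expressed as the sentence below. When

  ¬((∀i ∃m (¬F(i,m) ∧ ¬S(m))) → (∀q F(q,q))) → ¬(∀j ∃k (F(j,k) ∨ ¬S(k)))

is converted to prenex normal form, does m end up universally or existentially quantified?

universal

Rewrite implications/biconditionals: A → B as ¬A ∨ B.
  ¬¬(¬(∀i ∃m (¬F(i,m) ∧ ¬S(m))) ∨ (∀q F(q,q))) ∨ ¬(∀j ∃k (F(j,k) ∨ ¬S(k)))
Push ¬ through the quantifiers and connectives to reach negation normal form:
  (∃i ∀m (F(i,m) ∨ S(m))) ∨ (∀q F(q,q)) ∨ (∃j ∀k (¬F(j,k) ∧ S(k)))
All bound variables are already distinct, so no renaming is needed.
Extract every quantifier outward, since the variables are now distinct and don't occur free across branches:
  ∃i ∀m ∀q ∃j ∀k (F(i,m) ∨ S(m) ∨ F(q,q) ∨ ¬F(j,k) ∧ S(k))
The quantifier ∃m sits under an odd number of negations (counting the antecedent side of each →), so it flips to ∀m.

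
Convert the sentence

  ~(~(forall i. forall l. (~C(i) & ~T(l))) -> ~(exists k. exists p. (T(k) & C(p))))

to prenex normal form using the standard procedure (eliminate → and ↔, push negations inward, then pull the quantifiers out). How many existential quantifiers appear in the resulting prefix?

4

First replace A → B with ¬A ∨ B.
  ~(~~(forall i. forall l. (~C(i) & ~T(l))) | ~(exists k. exists p. (T(k) & C(p))))
Push ¬ through the quantifiers and connectives to reach negation normal form:
  (exists i. exists l. (C(i) | T(l))) & (exists k. exists p. (T(k) & C(p)))
All bound variables are already distinct, so no renaming is needed.
Finally move all quantifiers to the prefix:
  exists i. exists l. exists k. exists p. ((C(i) | T(l)) & T(k) & C(p))
The prefix is exists i exists l exists k exists p: 0 universal, 4 existential.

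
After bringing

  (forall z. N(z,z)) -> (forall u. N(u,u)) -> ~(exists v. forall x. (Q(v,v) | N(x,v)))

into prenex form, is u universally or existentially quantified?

existential

Rewrite implications/biconditionals: A → B as ¬A ∨ B.
  ~(forall z. N(z,z)) | ~(forall u. N(u,u)) | ~(exists v. forall x. (Q(v,v) | N(x,v)))
Push ¬ through the quantifiers and connectives to reach negation normal form:
  (exists z. ~N(z,z)) | (exists u. ~N(u,u)) | (forall v. exists x. (~Q(v,v) & ~N(x,v)))
Finally move all quantifiers to the prefix:
  exists z. exists u. forall v. exists x. (~N(z,z) | ~N(u,u) | ~Q(v,v) & ~N(x,v))
The quantifier forall u sits under an odd number of negations (counting the antecedent side of each →), so it flips to exists u.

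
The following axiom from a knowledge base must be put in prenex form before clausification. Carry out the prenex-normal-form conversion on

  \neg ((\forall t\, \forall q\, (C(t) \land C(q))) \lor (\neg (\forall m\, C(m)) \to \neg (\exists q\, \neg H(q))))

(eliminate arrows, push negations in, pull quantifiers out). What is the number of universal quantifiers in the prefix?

0

Eliminate → and ↔ using ¬ and ∨.
  \neg ((\forall t\, \forall q\, (C(t) \land C(q))) \lor \neg \neg (\forall m\, C(m)) \lor \neg (\exists q\, \neg H(q)))
Drive negations inward (¬∀x A ≡ ∃x ¬A, ¬∃x A ≡ ∀x ¬A, De Morgan for ∧/∨):
  (\exists t\, \exists q\, (\neg C(t) \lor \neg C(q))) \land (\exists m\, \neg C(m)) \land (\exists q\, \neg H(q))
Standardize variables apart so no two quantifiers bind the same name: q↦c.
  (\exists t\, \exists q\, (\neg C(t) \lor \neg C(q))) \land (\exists m\, \neg C(m)) \land (\exists c\, \neg H(c))
Extract every quantifier outward, since the variables are now distinct and don't occur free across branches:
  \exists t\, \exists q\, \exists m\, \exists c\, ((\neg C(t) \lor \neg C(q)) \land \neg C(m) \land \neg H(c))
The prefix is \exists t \exists q \exists m \exists c: 0 universal, 4 existential.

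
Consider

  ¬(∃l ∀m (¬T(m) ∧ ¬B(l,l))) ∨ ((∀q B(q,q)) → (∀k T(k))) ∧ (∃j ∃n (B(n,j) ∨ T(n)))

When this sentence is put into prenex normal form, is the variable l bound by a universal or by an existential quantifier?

Eliminate → and ↔ using ¬ and ∨.
  ¬(∃l ∀m (¬T(m) ∧ ¬B(l,l))) ∨ (¬(∀q B(q,q)) ∨ (∀k T(k))) ∧ (∃j ∃n (B(n,j) ∨ T(n)))
Push ¬ through the quantifiers and connectives to reach negation normal form:
  (∀l ∃m (T(m) ∨ B(l,l))) ∨ ((∃q ¬B(q,q)) ∨ (∀k T(k))) ∧ (∃j ∃n (B(n,j) ∨ T(n)))
All bound variables are already distinct, so no renaming is needed.
Extract every quantifier outward, since the variables are now distinct and don't occur free across branches:
  ∀l ∃m ∃q ∀k ∃j ∃n (T(m) ∨ B(l,l) ∨ (¬B(q,q) ∨ T(k)) ∧ (B(n,j) ∨ T(n)))
The quantifier ∃l sits under an odd number of negations (counting the antecedent side of each →), so it flips to ∀l.

universal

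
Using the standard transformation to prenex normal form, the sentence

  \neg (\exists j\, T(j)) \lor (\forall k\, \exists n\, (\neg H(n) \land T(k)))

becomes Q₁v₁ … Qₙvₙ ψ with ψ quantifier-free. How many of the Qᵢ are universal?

2

Push ¬ through the quantifiers and connectives to reach negation normal form:
  (\forall j\, \neg T(j)) \lor (\forall k\, \exists n\, (\neg H(n) \land T(k)))
All bound variables are already distinct, so no renaming is needed.
Finally move all quantifiers to the prefix:
  \forall j\, \forall k\, \exists n\, (\neg T(j) \lor \neg H(n) \land T(k))
The prefix is \forall j \forall k \exists n: 2 universal, 1 existential.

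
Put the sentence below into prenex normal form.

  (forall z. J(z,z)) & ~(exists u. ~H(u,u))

Move each ¬ inward, flipping quantifiers it crosses:
  (forall z. J(z,z)) & (forall u. H(u,u))
All bound variables are already distinct, so no renaming is needed.
Pull the quantifiers to the front (each side's bound variable is not free in the other side):
  forall z. forall u. (J(z,z) & H(u,u))

forall z. forall u. (J(z,z) & H(u,u))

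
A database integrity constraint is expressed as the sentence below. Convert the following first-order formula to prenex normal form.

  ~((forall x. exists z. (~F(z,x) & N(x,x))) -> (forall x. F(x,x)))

forall x. exists z. exists u1. (~F(z,x) & N(x,x) & ~F(u1,u1))

Rewrite implications/biconditionals: A → B as ¬A ∨ B.
  ~(~(forall x. exists z. (~F(z,x) & N(x,x))) | (forall x. F(x,x)))
Drive negations inward (¬∀x A ≡ ∃x ¬A, ¬∃x A ≡ ∀x ¬A, De Morgan for ∧/∨):
  (forall x. exists z. (~F(z,x) & N(x,x))) & (exists x. ~F(x,x))
Standardize variables apart so no two quantifiers bind the same name: x↦u1.
  (forall x. exists z. (~F(z,x) & N(x,x))) & (exists u1. ~F(u1,u1))
Finally move all quantifiers to the prefix:
  forall x. exists z. exists u1. (~F(z,x) & N(x,x) & ~F(u1,u1))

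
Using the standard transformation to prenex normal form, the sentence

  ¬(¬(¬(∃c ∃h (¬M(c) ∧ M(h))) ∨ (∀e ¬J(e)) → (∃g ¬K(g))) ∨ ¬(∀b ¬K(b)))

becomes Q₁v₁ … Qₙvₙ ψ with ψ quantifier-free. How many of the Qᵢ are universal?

Rewrite implications/biconditionals: A → B as ¬A ∨ B.
  ¬(¬(¬(¬(∃c ∃h (¬M(c) ∧ M(h))) ∨ (∀e ¬J(e))) ∨ (∃g ¬K(g))) ∨ ¬(∀b ¬K(b)))
Drive negations inward (¬∀x A ≡ ∃x ¬A, ¬∃x A ≡ ∀x ¬A, De Morgan for ∧/∨):
  ((∃c ∃h (¬M(c) ∧ M(h))) ∧ (∃e J(e)) ∨ (∃g ¬K(g))) ∧ (∀b ¬K(b))
All bound variables are already distinct, so no renaming is needed.
Pull the quantifiers to the front (each side's bound variable is not free in the other side):
  ∃c ∃h ∃e ∃g ∀b ((¬M(c) ∧ M(h) ∧ J(e) ∨ ¬K(g)) ∧ ¬K(b))
The prefix is ∃c ∃h ∃e ∃g ∀b: 1 universal, 4 existential.

1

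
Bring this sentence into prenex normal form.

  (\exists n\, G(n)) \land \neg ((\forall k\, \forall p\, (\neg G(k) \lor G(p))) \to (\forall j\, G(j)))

\exists n\, \forall k\, \forall p\, \exists j\, (G(n) \land (\neg G(k) \lor G(p)) \land \neg G(j))

First replace A → B with ¬A ∨ B.
  (\exists n\, G(n)) \land \neg (\neg (\forall k\, \forall p\, (\neg G(k) \lor G(p))) \lor (\forall j\, G(j)))
Move each ¬ inward, flipping quantifiers it crosses:
  (\exists n\, G(n)) \land (\forall k\, \forall p\, (\neg G(k) \lor G(p))) \land (\exists j\, \neg G(j))
Pull the quantifiers to the front (each side's bound variable is not free in the other side):
  \exists n\, \forall k\, \forall p\, \exists j\, (G(n) \land (\neg G(k) \lor G(p)) \land \neg G(j))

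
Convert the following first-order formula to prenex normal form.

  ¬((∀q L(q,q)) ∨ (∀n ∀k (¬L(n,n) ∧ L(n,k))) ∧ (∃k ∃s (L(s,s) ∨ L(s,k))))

Drive negations inward (¬∀x A ≡ ∃x ¬A, ¬∃x A ≡ ∀x ¬A, De Morgan for ∧/∨):
  (∃q ¬L(q,q)) ∧ ((∃n ∃k (L(n,n) ∨ ¬L(n,k))) ∨ (∀k ∀s (¬L(s,s) ∧ ¬L(s,k))))
Rename bound variables to avoid capture: k↦a.
  (∃q ¬L(q,q)) ∧ ((∃n ∃k (L(n,n) ∨ ¬L(n,k))) ∨ (∀a ∀s (¬L(s,s) ∧ ¬L(s,a))))
Extract every quantifier outward, since the variables are now distinct and don't occur free across branches:
  ∃q ∃n ∃k ∀a ∀s (¬L(q,q) ∧ (L(n,n) ∨ ¬L(n,k) ∨ ¬L(s,s) ∧ ¬L(s,a)))

∃q ∃n ∃k ∀a ∀s (¬L(q,q) ∧ (L(n,n) ∨ ¬L(n,k) ∨ ¬L(s,s) ∧ ¬L(s,a)))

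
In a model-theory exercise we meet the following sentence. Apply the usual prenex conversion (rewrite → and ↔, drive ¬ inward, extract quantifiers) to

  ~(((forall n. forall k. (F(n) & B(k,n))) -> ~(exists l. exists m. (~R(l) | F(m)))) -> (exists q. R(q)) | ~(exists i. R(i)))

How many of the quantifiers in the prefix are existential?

First replace A → B with ¬A ∨ B.
  ~(~(~(forall n. forall k. (F(n) & B(k,n))) | ~(exists l. exists m. (~R(l) | F(m)))) | (exists q. R(q)) | ~(exists i. R(i)))
Move each ¬ inward, flipping quantifiers it crosses:
  ((exists n. exists k. (~F(n) | ~B(k,n))) | (forall l. forall m. (R(l) & ~F(m)))) & (forall q. ~R(q)) & (exists i. R(i))
Extract every quantifier outward, since the variables are now distinct and don't occur free across branches:
  exists n. exists k. forall l. forall m. forall q. exists i. ((~F(n) | ~B(k,n) | R(l) & ~F(m)) & ~R(q) & R(i))
The prefix is exists n exists k forall l forall m forall q exists i: 3 universal, 3 existential.

3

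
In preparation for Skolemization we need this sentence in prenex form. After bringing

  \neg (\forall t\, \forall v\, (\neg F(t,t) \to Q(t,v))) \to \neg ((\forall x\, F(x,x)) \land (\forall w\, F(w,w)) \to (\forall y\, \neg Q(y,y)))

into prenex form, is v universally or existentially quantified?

universal

First replace A → B with ¬A ∨ B.
  \neg \neg (\forall t\, \forall v\, (\neg \neg F(t,t) \lor Q(t,v))) \lor \neg (\neg ((\forall x\, F(x,x)) \land (\forall w\, F(w,w))) \lor (\forall y\, \neg Q(y,y)))
Move each ¬ inward, flipping quantifiers it crosses:
  (\forall t\, \forall v\, (F(t,t) \lor Q(t,v))) \lor (\forall x\, F(x,x)) \land (\forall w\, F(w,w)) \land (\exists y\, Q(y,y))
All bound variables are already distinct, so no renaming is needed.
Pull the quantifiers to the front (each side's bound variable is not free in the other side):
  \forall t\, \forall v\, \forall x\, \forall w\, \exists y\, (F(t,t) \lor Q(t,v) \lor F(x,x) \land F(w,w) \land Q(y,y))
The quantifier \forall v sits under an even number of negations (counting the antecedent side of each →), so it remains universal.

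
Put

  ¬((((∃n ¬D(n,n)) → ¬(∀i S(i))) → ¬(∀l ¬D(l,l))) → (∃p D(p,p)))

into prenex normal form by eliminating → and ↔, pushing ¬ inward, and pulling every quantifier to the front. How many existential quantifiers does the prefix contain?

Eliminate → and ↔ using ¬ and ∨.
  ¬(¬(¬(¬(∃n ¬D(n,n)) ∨ ¬(∀i S(i))) ∨ ¬(∀l ¬D(l,l))) ∨ (∃p D(p,p)))
Push ¬ through the quantifiers and connectives to reach negation normal form:
  ((∃n ¬D(n,n)) ∧ (∀i S(i)) ∨ (∃l D(l,l))) ∧ (∀p ¬D(p,p))
Finally move all quantifiers to the prefix:
  ∃n ∀i ∃l ∀p ((¬D(n,n) ∧ S(i) ∨ D(l,l)) ∧ ¬D(p,p))
The prefix is ∃n ∀i ∃l ∀p: 2 universal, 2 existential.

2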